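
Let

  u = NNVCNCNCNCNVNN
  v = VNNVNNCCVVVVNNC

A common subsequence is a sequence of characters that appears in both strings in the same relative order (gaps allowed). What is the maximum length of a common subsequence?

Taking N at u[1]=v[2]; then N at u[2]=v[3]; then V at u[3]=v[4]; then N at u[5]=v[5]; then N at u[7]=v[6]; then C at u[8]=v[7]; then C at u[10]=v[8]; then V at u[12]=v[12]; then N at u[13]=v[13]; then N at u[14]=v[14] gives a common subsequence of length 10. dp[14][15] = 10 confirms this is the maximum.

10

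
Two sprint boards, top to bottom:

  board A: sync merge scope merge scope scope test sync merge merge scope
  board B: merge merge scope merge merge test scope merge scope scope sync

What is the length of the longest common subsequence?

Taking merge (board A #2, board B #5), scope (board A #3, board B #7), merge (board A #4, board B #8), scope (board A #5, board B #9), scope (board A #6, board B #10), sync (board A #8, board B #11) gives a common subsequence of length 6. The LCS DP gives dp[11][11] = 6, so this is optimal.

6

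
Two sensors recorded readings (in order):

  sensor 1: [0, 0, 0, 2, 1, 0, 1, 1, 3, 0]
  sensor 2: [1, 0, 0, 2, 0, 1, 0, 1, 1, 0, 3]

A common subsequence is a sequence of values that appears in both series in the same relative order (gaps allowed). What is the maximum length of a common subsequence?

8

Match 0 at sensor 1[1]=sensor 2[2], then 0 at sensor 1[2]=sensor 2[3], then 0 at sensor 1[3]=sensor 2[5], then 1 at sensor 1[5]=sensor 2[6], then 0 at sensor 1[6]=sensor 2[7], then 1 at sensor 1[7]=sensor 2[8], then 1 at sensor 1[8]=sensor 2[9], then 3 at sensor 1[9]=sensor 2[11] — 8 values in the same relative order in both. Since dp[10][11] = 8, nothing longer is possible.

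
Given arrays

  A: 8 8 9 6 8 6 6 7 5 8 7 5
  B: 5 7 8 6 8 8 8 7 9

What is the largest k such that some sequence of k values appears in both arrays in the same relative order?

5

One common subsequence of length 5: 8 [1,3] → 8 [2,5] → 8 [5,6] → 8 [10,7] → 7 [11,8]. dp[12][9] = 5 confirms this is the maximum.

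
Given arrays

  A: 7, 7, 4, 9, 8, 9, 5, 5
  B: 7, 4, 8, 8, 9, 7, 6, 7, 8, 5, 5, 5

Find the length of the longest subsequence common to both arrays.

6

Taking 7 at A[2]=B[1]; then 4 at A[3]=B[2]; then 9 at A[4]=B[5]; then 8 at A[5]=B[9]; then 5 at A[7]=B[11]; then 5 at A[8]=B[12] gives a common subsequence of length 6. dp[8][12] = 6 confirms this is the maximum.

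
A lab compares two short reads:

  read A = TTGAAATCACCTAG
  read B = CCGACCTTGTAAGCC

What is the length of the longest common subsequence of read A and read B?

7

Match T [1,7], then T [2,8], then G [3,9], then A [4,11], then A [5,12], then C [10,14], then C [11,15] — 7 bases in the same relative order in both. The LCS DP gives dp[14][15] = 7, so this is optimal.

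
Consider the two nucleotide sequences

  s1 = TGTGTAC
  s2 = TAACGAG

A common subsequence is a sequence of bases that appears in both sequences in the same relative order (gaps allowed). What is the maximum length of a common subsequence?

Match T at s1[1]=s2[1], then G at s1[2]=s2[5], then G at s1[4]=s2[7] — 3 bases in the same relative order in both. dp[7][7] = 3 confirms this is the maximum.

3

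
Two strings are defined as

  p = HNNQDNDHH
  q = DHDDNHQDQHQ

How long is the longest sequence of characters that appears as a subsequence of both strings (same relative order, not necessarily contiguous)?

Pick H [1,2]; then N [2,5]; then Q [4,7]; then D [5,8]; then H [8,10]; all 5 characters appear in both, in order, and the DP table's final entry dp[9][11] is also 5, so no common subsequence is longer.

5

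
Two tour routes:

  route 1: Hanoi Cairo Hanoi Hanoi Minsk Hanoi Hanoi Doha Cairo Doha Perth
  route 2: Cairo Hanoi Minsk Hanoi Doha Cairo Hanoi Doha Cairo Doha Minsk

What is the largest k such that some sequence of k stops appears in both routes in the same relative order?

Taking Cairo (route 1 #2, route 2 #1), then Hanoi (route 1 #4, route 2 #2), then Minsk (route 1 #5, route 2 #3), then Hanoi (route 1 #6, route 2 #4), then Hanoi (route 1 #7, route 2 #7), then Doha (route 1 #8, route 2 #8), then Cairo (route 1 #9, route 2 #9), then Doha (route 1 #10, route 2 #10) gives a common subsequence of length 8, and the DP table's final entry dp[11][11] is also 8, so no common subsequence is longer.

8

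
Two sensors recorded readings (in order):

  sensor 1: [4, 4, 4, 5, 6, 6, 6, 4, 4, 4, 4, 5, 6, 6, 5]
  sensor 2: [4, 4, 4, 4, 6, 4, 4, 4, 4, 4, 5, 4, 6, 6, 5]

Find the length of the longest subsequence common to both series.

12

Match 4 [1,2], 4 [2,3], 4 [3,4], 6 [5,5], 4 [8,7], 4 [9,8], 4 [10,9], 4 [11,10], 5 [12,11], 6 [13,13], 6 [14,14], 5 [15,15] — 12 values in the same relative order in both. The LCS DP gives dp[15][15] = 12, so this is optimal.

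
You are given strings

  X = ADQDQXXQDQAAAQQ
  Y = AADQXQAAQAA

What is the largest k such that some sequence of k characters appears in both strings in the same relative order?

Taking A at X[1]=Y[2]; then D at X[4]=Y[3]; then Q at X[5]=Y[4]; then X at X[7]=Y[5]; then Q at X[8]=Y[6]; then Q at X[10]=Y[9]; then A at X[12]=Y[10]; then A at X[13]=Y[11] gives a common subsequence of length 8. Since dp[15][11] = 8, nothing longer is possible.

8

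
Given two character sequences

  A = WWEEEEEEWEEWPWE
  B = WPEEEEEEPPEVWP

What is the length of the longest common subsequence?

Match W at A[1]=B[1]; then E at A[3]=B[3]; then E at A[4]=B[4]; then E at A[5]=B[5]; then E at A[6]=B[6]; then E at A[7]=B[7]; then E at A[8]=B[8]; then E at A[10]=B[11]; then W at A[12]=B[13]; then P at A[13]=B[14] — 10 characters in the same relative order in both, and the DP table's final entry dp[15][14] is also 10, so no common subsequence is longer.

10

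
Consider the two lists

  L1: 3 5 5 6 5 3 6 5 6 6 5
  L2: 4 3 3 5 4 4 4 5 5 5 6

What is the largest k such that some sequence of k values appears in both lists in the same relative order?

6

Taking 3 (L1 #1, L2 #3), 5 (L1 #2, L2 #4), 5 (L1 #3, L2 #8), 5 (L1 #5, L2 #9), 5 (L1 #8, L2 #10), 6 (L1 #10, L2 #11) gives a common subsequence of length 6. dp[11][11] = 6 confirms this is the maximum.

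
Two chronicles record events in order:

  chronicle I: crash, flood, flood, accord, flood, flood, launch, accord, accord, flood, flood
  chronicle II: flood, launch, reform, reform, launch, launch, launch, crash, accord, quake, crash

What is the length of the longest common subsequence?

3

Pick flood (chronicle I #2, chronicle II #1); then launch (chronicle I #7, chronicle II #7); then accord (chronicle I #8, chronicle II #9); all 3 events appear in both, in order. The LCS DP gives dp[11][11] = 3, so this is optimal.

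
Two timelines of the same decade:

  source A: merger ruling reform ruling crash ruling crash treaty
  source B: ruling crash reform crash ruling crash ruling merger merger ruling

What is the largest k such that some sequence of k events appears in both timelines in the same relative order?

5

Taking ruling [2,1], reform [3,3], ruling [4,5], crash [5,6], ruling [6,10] gives a common subsequence of length 5. dp[8][10] = 5 confirms this is the maximum.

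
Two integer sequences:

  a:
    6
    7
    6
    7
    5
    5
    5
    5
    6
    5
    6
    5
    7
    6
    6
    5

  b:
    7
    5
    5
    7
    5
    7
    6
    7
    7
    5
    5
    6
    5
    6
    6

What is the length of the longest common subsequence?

One common subsequence of length 10: 7 (a #4, b #1), then 5 (a #5, b #2), then 5 (a #6, b #3), then 5 (a #7, b #5), then 5 (a #8, b #10), then 5 (a #10, b #11), then 6 (a #11, b #12), then 5 (a #12, b #13), then 6 (a #14, b #14), then 6 (a #15, b #15). The LCS DP gives dp[16][15] = 10, so this is optimal.

10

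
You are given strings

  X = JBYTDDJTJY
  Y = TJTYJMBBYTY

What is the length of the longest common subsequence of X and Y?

Let dp[i][j] be the LCS length of the first i characters of X and the first j characters of Y. dp[i][j] = dp[i-1][j-1]+1 when the i-th and j-th characters match, else max(dp[i-1][j], dp[i][j-1]).
    ·  T  J  T  Y  J  M  B  B  Y  T  Y
 ·  0  0  0  0  0  0  0  0  0  0  0  0
 J  0  0  1  1  1  1  1  1  1  1  1  1
 B  0  0  1  1  1  1  1  2  2  2  2  2
 Y  0  0  1  1  2  2  2  2  2  3  3  3
 T  0  1  1  2  2  2  2  2  2  3  4  4
 D  0  1  1  2  2  2  2  2  2  3  4  4
 D  0  1  1  2  2  2  2  2  2  3  4  4
 J  0  1  2  2  2  3  3  3  3  3  4  4
 T  0  1  2  3  3  3  3  3  3  3  4  4
 J  0  1  2  3  3  4  4  4  4  4  4  4
 Y  0  1  2  3  4  4  4  4  4  5  5  5
dp[10][11] = 5. One LCS (by backtracking along matches): JBYTY.

5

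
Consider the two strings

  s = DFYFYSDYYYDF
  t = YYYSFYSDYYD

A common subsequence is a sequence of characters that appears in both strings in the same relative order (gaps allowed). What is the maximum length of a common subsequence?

Taking Y at s[3]=t[3], F at s[4]=t[5], Y at s[5]=t[6], S at s[6]=t[7], D at s[7]=t[8], Y at s[9]=t[9], Y at s[10]=t[10], D at s[11]=t[11] gives a common subsequence of length 8. The LCS DP gives dp[12][11] = 8, so this is optimal.

8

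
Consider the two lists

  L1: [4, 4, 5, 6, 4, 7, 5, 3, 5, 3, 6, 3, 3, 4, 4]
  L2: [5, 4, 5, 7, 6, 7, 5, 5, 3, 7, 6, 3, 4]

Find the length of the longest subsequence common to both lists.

10

Taking 4 [2,2], then 5 [3,3], then 6 [4,5], then 7 [6,6], then 5 [7,7], then 5 [9,8], then 3 [10,9], then 6 [11,11], then 3 [13,12], then 4 [15,13] gives a common subsequence of length 10. dp[15][13] = 10 confirms this is the maximum.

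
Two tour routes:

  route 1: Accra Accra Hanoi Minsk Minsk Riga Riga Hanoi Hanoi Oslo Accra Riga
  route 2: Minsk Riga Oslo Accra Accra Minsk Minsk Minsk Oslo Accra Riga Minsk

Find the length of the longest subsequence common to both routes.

Taking Accra at route 1[1]=route 2[4], then Accra at route 1[2]=route 2[5], then Minsk at route 1[4]=route 2[7], then Minsk at route 1[5]=route 2[8], then Oslo at route 1[10]=route 2[9], then Accra at route 1[11]=route 2[10], then Riga at route 1[12]=route 2[11] gives a common subsequence of length 7. The LCS DP gives dp[12][12] = 7, so this is optimal.

7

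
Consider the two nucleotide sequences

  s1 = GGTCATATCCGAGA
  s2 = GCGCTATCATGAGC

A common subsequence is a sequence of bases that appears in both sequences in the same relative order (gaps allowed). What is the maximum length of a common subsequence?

Pick G at s1[1]=s2[1] → G at s1[2]=s2[3] → T at s1[3]=s2[5] → A at s1[5]=s2[6] → T at s1[6]=s2[7] → A at s1[7]=s2[9] → T at s1[8]=s2[10] → G at s1[11]=s2[11] → A at s1[12]=s2[12] → G at s1[13]=s2[13]; all 10 bases appear in both, in order, and the DP table's final entry dp[14][14] is also 10, so no common subsequence is longer.

10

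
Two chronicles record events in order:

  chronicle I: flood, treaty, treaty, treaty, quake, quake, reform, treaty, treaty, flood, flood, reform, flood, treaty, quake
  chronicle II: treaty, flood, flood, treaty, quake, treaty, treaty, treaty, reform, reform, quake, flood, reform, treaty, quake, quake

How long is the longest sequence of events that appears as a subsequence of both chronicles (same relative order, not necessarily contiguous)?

Taking flood at chronicle I[1]=chronicle II[3], treaty at chronicle I[2]=chronicle II[6], treaty at chronicle I[3]=chronicle II[7], treaty at chronicle I[4]=chronicle II[8], quake at chronicle I[6]=chronicle II[11], flood at chronicle I[11]=chronicle II[12], reform at chronicle I[12]=chronicle II[13], treaty at chronicle I[14]=chronicle II[14], quake at chronicle I[15]=chronicle II[16] gives a common subsequence of length 9, and the DP table's final entry dp[15][16] is also 9, so no common subsequence is longer.

9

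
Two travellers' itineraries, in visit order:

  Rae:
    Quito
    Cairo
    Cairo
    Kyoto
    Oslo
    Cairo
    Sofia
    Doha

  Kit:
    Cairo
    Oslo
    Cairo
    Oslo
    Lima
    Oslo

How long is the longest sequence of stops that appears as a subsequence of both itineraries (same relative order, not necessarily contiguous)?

3

Taking Cairo [2,1] → Cairo [3,3] → Oslo [5,6] gives a common subsequence of length 3. dp[8][6] = 3 confirms this is the maximum.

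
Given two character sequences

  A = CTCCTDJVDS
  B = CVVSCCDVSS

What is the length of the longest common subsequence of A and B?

6

Match C [1,1], then C [3,5], then C [4,6], then D [6,7], then V [8,8], then S [10,10] — 6 characters in the same relative order in both. The LCS DP gives dp[10][10] = 6, so this is optimal.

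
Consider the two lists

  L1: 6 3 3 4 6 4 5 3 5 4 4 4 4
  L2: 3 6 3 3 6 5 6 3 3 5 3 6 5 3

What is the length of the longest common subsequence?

Pick 6 (L1 #1, L2 #2), 3 (L1 #2, L2 #3), 3 (L1 #3, L2 #4), 6 (L1 #5, L2 #7), 5 (L1 #7, L2 #10), 3 (L1 #8, L2 #11), 5 (L1 #9, L2 #13); all 7 values appear in both, in order. dp[13][14] = 7 confirms this is the maximum.

7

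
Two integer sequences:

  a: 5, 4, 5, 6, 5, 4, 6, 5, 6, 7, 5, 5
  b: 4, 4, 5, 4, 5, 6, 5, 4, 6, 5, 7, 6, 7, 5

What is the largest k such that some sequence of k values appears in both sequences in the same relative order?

Taking 5 (a #1, b #3), then 4 (a #2, b #4), then 5 (a #3, b #5), then 6 (a #4, b #6), then 5 (a #5, b #7), then 4 (a #6, b #8), then 6 (a #7, b #9), then 5 (a #8, b #10), then 6 (a #9, b #12), then 7 (a #10, b #13), then 5 (a #12, b #14) gives a common subsequence of length 11. The LCS DP gives dp[12][14] = 11, so this is optimal.

11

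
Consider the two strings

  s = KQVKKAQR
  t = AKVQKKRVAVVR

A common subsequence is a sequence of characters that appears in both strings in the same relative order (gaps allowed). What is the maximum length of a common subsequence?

6

Pick K at s[1]=t[2], then Q at s[2]=t[4], then K at s[4]=t[5], then K at s[5]=t[6], then A at s[6]=t[9], then R at s[8]=t[12]; all 6 characters appear in both, in order. Since dp[8][12] = 6, nothing longer is possible.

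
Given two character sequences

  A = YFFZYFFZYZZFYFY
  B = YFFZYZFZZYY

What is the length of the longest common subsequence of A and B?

10

Taking Y (A #1, B #1), then F (A #2, B #2), then F (A #3, B #3), then Z (A #4, B #4), then Y (A #5, B #5), then F (A #7, B #7), then Z (A #10, B #8), then Z (A #11, B #9), then Y (A #13, B #10), then Y (A #15, B #11) gives a common subsequence of length 10. dp[15][11] = 10 confirms this is the maximum.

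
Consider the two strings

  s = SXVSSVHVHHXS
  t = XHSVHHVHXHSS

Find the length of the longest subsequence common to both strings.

Let dp[i][j] be the LCS length of the first i characters of s and the first j characters of t. dp[i][j] = dp[i-1][j-1]+1 when the i-th and j-th characters match, else max(dp[i-1][j], dp[i][j-1]).
    ·  X  H  S  V  H  H  V  H  X  H  S  S
 ·  0  0  0  0  0  0  0  0  0  0  0  0  0
 S  0  0  0  1  1  1  1  1  1  1  1  1  1
 X  0  1  1  1  1  1  1  1  1  2  2  2  2
 V  0  1  1  1  2  2  2  2  2  2  2  2  2
 S  0  1  1  2  2  2  2  2  2  2  2  3  3
 S  0  1  1  2  2  2  2  2  2  2  2  3  4
 V  0  1  1  2  3  3  3  3  3  3  3  3  4
 H  0  1  2  2  3  4  4  4  4  4  4  4  4
 V  0  1  2  2  3  4  4  5  5  5  5  5  5
 H  0  1  2  2  3  4  5  5  6  6  6  6  6
 H  0  1  2  2  3  4  5  5  6  6  7  7  7
 X  0  1  2  2  3  4  5  5  6  7  7  7  7
 S  0  1  2  3  3  4  5  5  6  7  7  8  8
dp[12][12] = 8. One LCS (by backtracking along matches): XSVHVHHS.

8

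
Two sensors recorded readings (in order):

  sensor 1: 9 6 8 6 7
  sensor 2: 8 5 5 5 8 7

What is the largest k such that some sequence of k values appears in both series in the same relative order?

One common subsequence of length 2: 8 at sensor 1[3]=sensor 2[5], 7 at sensor 1[5]=sensor 2[6]. The LCS DP gives dp[5][6] = 2, so this is optimal.

2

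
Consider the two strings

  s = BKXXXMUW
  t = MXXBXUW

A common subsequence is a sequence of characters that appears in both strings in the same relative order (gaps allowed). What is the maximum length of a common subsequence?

Let dp[i][j] be the LCS length of the first i characters of s and the first j characters of t. dp[i][j] = dp[i-1][j-1]+1 when the i-th and j-th characters match, else max(dp[i-1][j], dp[i][j-1]).
    ·  M  X  X  B  X  U  W
 ·  0  0  0  0  0  0  0  0
 B  0  0  0  0  1  1  1  1
 K  0  0  0  0  1  1  1  1
 X  0  0  1  1  1  2  2  2
 X  0  0  1  2  2  2  2  2
 X  0  0  1  2  2  3  3  3
 M  0  1  1  2  2  3  3  3
 U  0  1  1  2  2  3  4  4
 W  0  1  1  2  2  3  4  5
dp[8][7] = 5. One LCS (by backtracking along matches): XXXUW.

5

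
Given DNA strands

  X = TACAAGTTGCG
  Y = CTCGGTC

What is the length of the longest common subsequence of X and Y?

Let dp[i][j] be the LCS length of the first i bases of X and the first j bases of Y. dp[i][j] = dp[i-1][j-1]+1 when the i-th and j-th bases match, else max(dp[i-1][j], dp[i][j-1]).
    ·  C  T  C  G  G  T  C
 ·  0  0  0  0  0  0  0  0
 T  0  0  1  1  1  1  1  1
 A  0  0  1  1  1  1  1  1
 C  0  1  1  2  2  2  2  2
 A  0  1  1  2  2  2  2  2
 A  0  1  1  2  2  2  2  2
 G  0  1  1  2  3  3  3  3
 T  0  1  2  2  3  3  4  4
 T  0  1  2  2  3  3  4  4
 G  0  1  2  2  3  4  4  4
 C  0  1  2  3  3  4  4  5
 G  0  1  2  3  4  4  4  5
dp[11][7] = 5. One LCS (by backtracking along matches): TCGTC.

5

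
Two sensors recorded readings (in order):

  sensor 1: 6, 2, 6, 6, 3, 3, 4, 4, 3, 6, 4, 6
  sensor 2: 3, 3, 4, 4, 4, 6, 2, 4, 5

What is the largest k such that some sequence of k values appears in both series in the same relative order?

6

Match 3 at sensor 1[5]=sensor 2[1], 3 at sensor 1[6]=sensor 2[2], 4 at sensor 1[7]=sensor 2[4], 4 at sensor 1[8]=sensor 2[5], 6 at sensor 1[10]=sensor 2[6], 4 at sensor 1[11]=sensor 2[8] — 6 values in the same relative order in both. Since dp[12][9] = 6, nothing longer is possible.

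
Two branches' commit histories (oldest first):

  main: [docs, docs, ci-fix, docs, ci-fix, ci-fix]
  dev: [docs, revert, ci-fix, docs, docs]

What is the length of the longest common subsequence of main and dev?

Pick docs at main[1]=dev[1], then docs at main[2]=dev[4], then docs at main[4]=dev[5]; all 3 commits appear in both, in order. Since dp[6][5] = 3, nothing longer is possible.

3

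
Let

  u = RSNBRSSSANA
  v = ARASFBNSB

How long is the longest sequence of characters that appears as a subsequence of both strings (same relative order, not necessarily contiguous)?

Let dp[i][j] be the LCS length of the first i characters of u and the first j characters of v. dp[i][j] = dp[i-1][j-1]+1 when the i-th and j-th characters match, else max(dp[i-1][j], dp[i][j-1]).
    ·  A  R  A  S  F  B  N  S  B
 ·  0  0  0  0  0  0  0  0  0  0
 R  0  0  1  1  1  1  1  1  1  1
 S  0  0  1  1  2  2  2  2  2  2
 N  0  0  1  1  2  2  2  3  3  3
 B  0  0  1  1  2  2  3  3  3  4
 R  0  0  1  1  2  2  3  3  3  4
 S  0  0  1  1  2  2  3  3  4  4
 S  0  0  1  1  2  2  3  3  4  4
 S  0  0  1  1  2  2  3  3  4  4
 A  0  1  1  2  2  2  3  3  4  4
 N  0  1  1  2  2  2  3  4  4  4
 A  0  1  1  2  2  2  3  4  4  4
dp[11][9] = 4. One LCS (by backtracking along matches): RSNB.

4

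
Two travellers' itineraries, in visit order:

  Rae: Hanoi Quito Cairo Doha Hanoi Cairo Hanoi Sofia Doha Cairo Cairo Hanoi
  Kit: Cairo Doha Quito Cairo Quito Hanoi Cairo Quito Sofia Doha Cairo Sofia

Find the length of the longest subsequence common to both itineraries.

Pick Quito (Rae #2, Kit #3), Cairo (Rae #3, Kit #4), Hanoi (Rae #5, Kit #6), Cairo (Rae #6, Kit #7), Sofia (Rae #8, Kit #9), Doha (Rae #9, Kit #10), Cairo (Rae #10, Kit #11); all 7 stops appear in both, in order. Since dp[12][12] = 7, nothing longer is possible.

7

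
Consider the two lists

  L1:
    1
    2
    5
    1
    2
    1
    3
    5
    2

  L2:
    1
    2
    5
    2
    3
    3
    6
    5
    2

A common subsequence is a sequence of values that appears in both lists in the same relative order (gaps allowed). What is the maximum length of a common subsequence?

7

Pick 1 (L1 #1, L2 #1); then 2 (L1 #2, L2 #2); then 5 (L1 #3, L2 #3); then 2 (L1 #5, L2 #4); then 3 (L1 #7, L2 #6); then 5 (L1 #8, L2 #8); then 2 (L1 #9, L2 #9); all 7 values appear in both, in order. Since dp[9][9] = 7, nothing longer is possible.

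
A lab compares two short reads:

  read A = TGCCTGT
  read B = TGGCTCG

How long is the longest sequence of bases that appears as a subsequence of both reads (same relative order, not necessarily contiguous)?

Let dp[i][j] be the LCS length of the first i bases of read A and the first j bases of read B. dp[i][j] = dp[i-1][j-1]+1 when the i-th and j-th bases match, else max(dp[i-1][j], dp[i][j-1]).
    ·  T  G  G  C  T  C  G
 ·  0  0  0  0  0  0  0  0
 T  0  1  1  1  1  1  1  1
 G  0  1  2  2  2  2  2  2
 C  0  1  2  2  3  3  3  3
 C  0  1  2  2  3  3  4  4
 T  0  1  2  2  3  4  4  4
 G  0  1  2  3  3  4  4  5
 T  0  1  2  3  3  4  4  5
dp[7][7] = 5. One LCS (by backtracking along matches): TGCCG.

5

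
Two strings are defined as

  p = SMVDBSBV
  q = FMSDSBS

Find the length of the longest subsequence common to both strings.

Let dp[i][j] be the LCS length of the first i characters of p and the first j characters of q. dp[i][j] = dp[i-1][j-1]+1 when the i-th and j-th characters match, else max(dp[i-1][j], dp[i][j-1]).
    ·  F  M  S  D  S  B  S
 ·  0  0  0  0  0  0  0  0
 S  0  0  0  1  1  1  1  1
 M  0  0  1  1  1  1  1  1
 V  0  0  1  1  1  1  1  1
 D  0  0  1  1  2  2  2  2
 B  0  0  1  1  2  2  3  3
 S  0  0  1  2  2  3  3  4
 B  0  0  1  2  2  3  4  4
 V  0  0  1  2  2  3  4  4
dp[8][7] = 4. One LCS (by backtracking along matches): SDBS.

4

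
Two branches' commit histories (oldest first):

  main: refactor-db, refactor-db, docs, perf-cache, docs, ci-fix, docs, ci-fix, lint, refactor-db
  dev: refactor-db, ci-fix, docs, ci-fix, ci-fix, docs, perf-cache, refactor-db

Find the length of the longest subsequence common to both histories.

Match refactor-db [1,1]; then docs [3,3]; then ci-fix [6,5]; then docs [7,6]; then refactor-db [10,8] — 5 commits in the same relative order in both. dp[10][8] = 5 confirms this is the maximum.

5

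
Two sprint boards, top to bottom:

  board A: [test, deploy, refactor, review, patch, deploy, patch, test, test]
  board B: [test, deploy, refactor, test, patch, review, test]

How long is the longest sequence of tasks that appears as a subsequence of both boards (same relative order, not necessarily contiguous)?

5

Pick test [1,1], then deploy [2,2], then refactor [3,3], then review [4,6], then test [9,7]; all 5 tasks appear in both, in order. The LCS DP gives dp[9][7] = 5, so this is optimal.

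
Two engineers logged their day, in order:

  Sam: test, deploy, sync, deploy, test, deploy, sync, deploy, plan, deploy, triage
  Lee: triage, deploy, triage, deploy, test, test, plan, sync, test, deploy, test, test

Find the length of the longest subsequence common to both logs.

5

Match deploy at Sam[2]=Lee[2]; then deploy at Sam[4]=Lee[4]; then test at Sam[5]=Lee[6]; then sync at Sam[7]=Lee[8]; then deploy at Sam[8]=Lee[10] — 5 tasks in the same relative order in both. dp[11][12] = 5 confirms this is the maximum.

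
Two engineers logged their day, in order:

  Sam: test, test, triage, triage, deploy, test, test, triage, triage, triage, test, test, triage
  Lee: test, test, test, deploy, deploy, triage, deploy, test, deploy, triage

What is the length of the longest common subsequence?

6

Match test (Sam #1, Lee #2); then test (Sam #2, Lee #3); then triage (Sam #4, Lee #6); then deploy (Sam #5, Lee #7); then test (Sam #6, Lee #8); then triage (Sam #13, Lee #10) — 6 tasks in the same relative order in both. The LCS DP gives dp[13][10] = 6, so this is optimal.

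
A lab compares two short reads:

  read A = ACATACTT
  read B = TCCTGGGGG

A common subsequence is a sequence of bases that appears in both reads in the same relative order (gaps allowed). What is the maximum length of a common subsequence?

3

Let dp[i][j] be the LCS length of the first i bases of read A and the first j bases of read B. dp[i][j] = dp[i-1][j-1]+1 when the i-th and j-th bases match, else max(dp[i-1][j], dp[i][j-1]).
    ·  T  C  C  T  G  G  G  G  G
 ·  0  0  0  0  0  0  0  0  0  0
 A  0  0  0  0  0  0  0  0  0  0
 C  0  0  1  1  1  1  1  1  1  1
 A  0  0  1  1  1  1  1  1  1  1
 T  0  1  1  1  2  2  2  2  2  2
 A  0  1  1  1  2  2  2  2  2  2
 C  0  1  2  2  2  2  2  2  2  2
 T  0  1  2  2  3  3  3  3  3  3
 T  0  1  2  2  3  3  3  3  3  3
dp[8][9] = 3. One LCS (by backtracking along matches): CCT.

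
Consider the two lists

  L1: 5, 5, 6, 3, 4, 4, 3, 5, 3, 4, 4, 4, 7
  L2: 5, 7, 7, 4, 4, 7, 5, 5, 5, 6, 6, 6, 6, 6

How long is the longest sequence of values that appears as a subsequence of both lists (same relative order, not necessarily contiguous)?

One common subsequence of length 4: 5 (L1 #1, L2 #1), 4 (L1 #5, L2 #4), 4 (L1 #6, L2 #5), 5 (L1 #8, L2 #9). The LCS DP gives dp[13][14] = 4, so this is optimal.

4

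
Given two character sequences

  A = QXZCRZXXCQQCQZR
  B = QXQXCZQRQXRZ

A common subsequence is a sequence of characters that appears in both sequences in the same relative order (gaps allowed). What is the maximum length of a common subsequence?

Taking Q (A #1, B #3); then X (A #2, B #4); then C (A #4, B #5); then Z (A #6, B #6); then Q (A #10, B #7); then Q (A #11, B #9); then Z (A #14, B #12) gives a common subsequence of length 7. dp[15][12] = 7 confirms this is the maximum.

7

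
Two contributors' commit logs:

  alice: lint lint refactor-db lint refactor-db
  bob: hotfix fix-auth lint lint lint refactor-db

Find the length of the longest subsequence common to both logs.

Taking lint at alice[1]=bob[3], lint at alice[2]=bob[4], lint at alice[4]=bob[5], refactor-db at alice[5]=bob[6] gives a common subsequence of length 4. The LCS DP gives dp[5][6] = 4, so this is optimal.

4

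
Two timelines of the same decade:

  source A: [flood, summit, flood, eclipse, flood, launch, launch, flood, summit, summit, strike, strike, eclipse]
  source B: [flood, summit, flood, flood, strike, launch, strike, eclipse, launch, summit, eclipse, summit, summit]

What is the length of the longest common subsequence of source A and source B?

8

Pick flood [1,1] → summit [2,2] → flood [3,3] → flood [5,4] → launch [6,6] → launch [7,9] → summit [9,12] → summit [10,13]; all 8 events appear in both, in order, and the DP table's final entry dp[13][13] is also 8, so no common subsequence is longer.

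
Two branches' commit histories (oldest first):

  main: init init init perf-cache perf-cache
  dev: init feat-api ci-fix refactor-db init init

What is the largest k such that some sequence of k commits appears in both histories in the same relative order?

Pick init [1,1], then init [2,5], then init [3,6]; all 3 commits appear in both, in order. The LCS DP gives dp[5][6] = 3, so this is optimal.

3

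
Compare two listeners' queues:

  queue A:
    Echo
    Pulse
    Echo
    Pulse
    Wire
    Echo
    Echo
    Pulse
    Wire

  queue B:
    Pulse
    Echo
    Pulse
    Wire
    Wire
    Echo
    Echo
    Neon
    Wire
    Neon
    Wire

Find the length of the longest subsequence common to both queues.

One common subsequence of length 7: Pulse [2,1] → Echo [3,2] → Pulse [4,3] → Wire [5,5] → Echo [6,6] → Echo [7,7] → Wire [9,11], and the DP table's final entry dp[9][11] is also 7, so no common subsequence is longer.

7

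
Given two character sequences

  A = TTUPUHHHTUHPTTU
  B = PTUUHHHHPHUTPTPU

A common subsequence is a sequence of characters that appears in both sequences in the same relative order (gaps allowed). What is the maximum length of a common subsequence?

Match T at A[2]=B[2] → U at A[3]=B[3] → U at A[5]=B[4] → H at A[6]=B[5] → H at A[7]=B[6] → H at A[8]=B[7] → H at A[11]=B[8] → P at A[12]=B[9] → T at A[13]=B[12] → T at A[14]=B[14] → U at A[15]=B[16] — 11 characters in the same relative order in both. The LCS DP gives dp[15][16] = 11, so this is optimal.

11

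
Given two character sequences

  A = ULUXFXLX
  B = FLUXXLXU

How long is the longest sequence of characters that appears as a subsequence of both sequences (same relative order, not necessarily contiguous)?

6

Let dp[i][j] be the LCS length of the first i characters of A and the first j characters of B. dp[i][j] = dp[i-1][j-1]+1 when the i-th and j-th characters match, else max(dp[i-1][j], dp[i][j-1]).
    ·  F  L  U  X  X  L  X  U
 ·  0  0  0  0  0  0  0  0  0
 U  0  0  0  1  1  1  1  1  1
 L  0  0  1  1  1  1  2  2  2
 U  0  0  1  2  2  2  2  2  3
 X  0  0  1  2  3  3  3  3  3
 F  0  1  1  2  3  3  3  3  3
 X  0  1  1  2  3  4  4  4  4
 L  0  1  2  2  3  4  5  5  5
 X  0  1  2  2  3  4  5  6  6
dp[8][8] = 6. One LCS (by backtracking along matches): LUXXLX.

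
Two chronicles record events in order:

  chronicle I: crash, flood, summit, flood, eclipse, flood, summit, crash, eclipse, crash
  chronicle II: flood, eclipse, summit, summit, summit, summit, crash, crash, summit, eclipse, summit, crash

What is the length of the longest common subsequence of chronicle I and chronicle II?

Match flood at chronicle I[2]=chronicle II[1] → summit at chronicle I[3]=chronicle II[5] → summit at chronicle I[7]=chronicle II[6] → crash at chronicle I[8]=chronicle II[8] → eclipse at chronicle I[9]=chronicle II[10] → crash at chronicle I[10]=chronicle II[12] — 6 events in the same relative order in both, and the DP table's final entry dp[10][12] is also 6, so no common subsequence is longer.

6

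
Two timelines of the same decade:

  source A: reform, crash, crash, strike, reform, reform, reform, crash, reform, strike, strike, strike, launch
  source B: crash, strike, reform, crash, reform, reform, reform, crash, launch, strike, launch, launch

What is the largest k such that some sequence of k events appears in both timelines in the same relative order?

Match reform [1,3] → crash [3,4] → reform [5,5] → reform [6,6] → reform [7,7] → crash [8,8] → strike [10,10] → launch [13,12] — 8 events in the same relative order in both. The LCS DP gives dp[13][12] = 8, so this is optimal.

8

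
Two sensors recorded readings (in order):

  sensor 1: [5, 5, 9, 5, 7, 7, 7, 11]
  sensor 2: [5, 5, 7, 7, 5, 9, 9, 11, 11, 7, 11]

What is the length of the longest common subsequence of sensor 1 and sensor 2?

6

Let dp[i][j] be the LCS length of the first i values of sensor 1 and the first j values of sensor 2. dp[i][j] = dp[i-1][j-1]+1 when the i-th and j-th values match, else max(dp[i-1][j], dp[i][j-1]).
    ·  5  5  7  7  5  9  9 11 11  7 11
 ·  0  0  0  0  0  0  0  0  0  0  0  0
 5  0  1  1  1  1  1  1  1  1  1  1  1
 5  0  1  2  2  2  2  2  2  2  2  2  2
 9  0  1  2  2  2  2  3  3  3  3  3  3
 5  0  1  2  2  2  3  3  3  3  3  3  3
 7  0  1  2  3  3  3  3  3  3  3  4  4
 7  0  1  2  3  4  4  4  4  4  4  4  4
 7  0  1  2  3  4  4  4  4  4  4  5  5
11  0  1  2  3  4  4  4  4  5  5  5  6
dp[8][11] = 6. One LCS (by backtracking along matches): 5, 5, 7, 7, 7, 11.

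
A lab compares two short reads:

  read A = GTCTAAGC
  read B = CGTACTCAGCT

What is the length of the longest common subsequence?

Taking G [1,2], T [2,3], C [3,5], T [4,6], A [6,8], G [7,9], C [8,10] gives a common subsequence of length 7. The LCS DP gives dp[8][11] = 7, so this is optimal.

7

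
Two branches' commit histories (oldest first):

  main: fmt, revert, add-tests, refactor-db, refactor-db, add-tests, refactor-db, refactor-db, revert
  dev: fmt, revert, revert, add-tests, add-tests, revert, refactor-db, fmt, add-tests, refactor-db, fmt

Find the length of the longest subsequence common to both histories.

Match fmt (main #1, dev #1); then revert (main #2, dev #3); then add-tests (main #3, dev #5); then refactor-db (main #4, dev #7); then add-tests (main #6, dev #9); then refactor-db (main #7, dev #10) — 6 commits in the same relative order in both. Since dp[9][11] = 6, nothing longer is possible.

6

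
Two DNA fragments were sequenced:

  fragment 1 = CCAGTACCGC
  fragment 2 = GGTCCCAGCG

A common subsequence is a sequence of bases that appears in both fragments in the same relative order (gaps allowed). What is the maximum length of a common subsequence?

Let dp[i][j] be the LCS length of the first i bases of fragment 1 and the first j bases of fragment 2. dp[i][j] = dp[i-1][j-1]+1 when the i-th and j-th bases match, else max(dp[i-1][j], dp[i][j-1]).
    ·  G  G  T  C  C  C  A  G  C  G
 ·  0  0  0  0  0  0  0  0  0  0  0
 C  0  0  0  0  1  1  1  1  1  1  1
 C  0  0  0  0  1  2  2  2  2  2  2
 A  0  0  0  0  1  2  2  3  3  3  3
 G  0  1  1  1  1  2  2  3  4  4  4
 T  0  1  1  2  2  2  2  3  4  4  4
 A  0  1  1  2  2  2  2  3  4  4  4
 C  0  1  1  2  3  3  3  3  4  5  5
 C  0  1  1  2  3  4  4  4  4  5  5
 G  0  1  2  2  3  4  4  4  5  5  6
 C  0  1  2  2  3  4  5  5  5  6  6
dp[10][10] = 6. One LCS (by backtracking along matches): CCAGCG.

6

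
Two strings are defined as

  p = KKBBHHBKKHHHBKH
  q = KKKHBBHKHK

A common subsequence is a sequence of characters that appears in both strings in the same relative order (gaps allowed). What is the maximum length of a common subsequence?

8

Let dp[i][j] be the LCS length of the first i characters of p and the first j characters of q. dp[i][j] = dp[i-1][j-1]+1 when the i-th and j-th characters match, else max(dp[i-1][j], dp[i][j-1]).
    ·  K  K  K  H  B  B  H  K  H  K
 ·  0  0  0  0  0  0  0  0  0  0  0
 K  0  1  1  1  1  1  1  1  1  1  1
 K  0  1  2  2  2  2  2  2  2  2  2
 B  0  1  2  2  2  3  3  3  3  3  3
 B  0  1  2  2  2  3  4  4  4  4  4
 H  0  1  2  2  3  3  4  5  5  5  5
 H  0  1  2  2  3  3  4  5  5  6  6
 B  0  1  2  2  3  4  4  5  5  6  6
 K  0  1  2  3  3  4  4  5  6  6  7
 K  0  1  2  3  3  4  4  5  6  6  7
 H  0  1  2  3  4  4  4  5  6  7  7
 H  0  1  2  3  4  4  4  5  6  7  7
 H  0  1  2  3  4  4  4  5  6  7  7
 B  0  1  2  3  4  5  5  5  6  7  7
 K  0  1  2  3  4  5  5  5  6  7  8
 H  0  1  2  3  4  5  5  6  6  7  8
dp[15][10] = 8. One LCS (by backtracking along matches): KKBBHKHK.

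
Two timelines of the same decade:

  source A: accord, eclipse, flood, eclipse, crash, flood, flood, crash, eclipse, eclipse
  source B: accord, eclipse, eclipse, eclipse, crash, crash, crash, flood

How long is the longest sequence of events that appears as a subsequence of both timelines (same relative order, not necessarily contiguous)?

5

Pick accord [1,1], eclipse [2,3], eclipse [4,4], crash [5,7], flood [7,8]; all 5 events appear in both, in order. dp[10][8] = 5 confirms this is the maximum.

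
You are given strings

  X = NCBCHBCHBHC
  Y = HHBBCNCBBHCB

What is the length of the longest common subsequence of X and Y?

6

Let dp[i][j] be the LCS length of the first i characters of X and the first j characters of Y. dp[i][j] = dp[i-1][j-1]+1 when the i-th and j-th characters match, else max(dp[i-1][j], dp[i][j-1]).
    ·  H  H  B  B  C  N  C  B  B  H  C  B
 ·  0  0  0  0  0  0  0  0  0  0  0  0  0
 N  0  0  0  0  0  0  1  1  1  1  1  1  1
 C  0  0  0  0  0  1  1  2  2  2  2  2  2
 B  0  0  0  1  1  1  1  2  3  3  3  3  3
 C  0  0  0  1  1  2  2  2  3  3  3  4  4
 H  0  1  1  1  1  2  2  2  3  3  4  4  4
 B  0  1  1  2  2  2  2  2  3  4  4  4  5
 C  0  1  1  2  2  3  3  3  3  4  4  5  5
 H  0  1  2  2  2  3  3  3  3  4  5  5  5
 B  0  1  2  3  3  3  3  3  4  4  5  5  6
 H  0  1  2  3  3  3  3  3  4  4  5  5  6
 C  0  1  2  3  3  4  4  4  4  4  5  6  6
dp[11][12] = 6. One LCS (by backtracking along matches): NCBHCB.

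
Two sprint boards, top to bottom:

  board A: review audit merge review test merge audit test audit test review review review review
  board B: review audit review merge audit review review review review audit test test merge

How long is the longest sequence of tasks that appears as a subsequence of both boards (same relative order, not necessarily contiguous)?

Match review (board A #1, board B #1), then audit (board A #2, board B #2), then review (board A #4, board B #3), then merge (board A #6, board B #4), then audit (board A #9, board B #5), then review (board A #11, board B #6), then review (board A #12, board B #7), then review (board A #13, board B #8), then review (board A #14, board B #9) — 9 tasks in the same relative order in both, and the DP table's final entry dp[14][13] is also 9, so no common subsequence is longer.

9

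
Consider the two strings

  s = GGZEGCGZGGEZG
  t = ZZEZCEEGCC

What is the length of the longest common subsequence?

Pick Z (s #3, t #2), E (s #4, t #3), C (s #6, t #5), E (s #11, t #7), G (s #13, t #8); all 5 characters appear in both, in order. The LCS DP gives dp[13][10] = 5, so this is optimal.

5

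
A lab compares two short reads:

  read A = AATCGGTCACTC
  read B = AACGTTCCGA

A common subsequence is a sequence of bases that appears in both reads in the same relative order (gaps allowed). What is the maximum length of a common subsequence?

7

Let dp[i][j] be the LCS length of the first i bases of read A and the first j bases of read B. dp[i][j] = dp[i-1][j-1]+1 when the i-th and j-th bases match, else max(dp[i-1][j], dp[i][j-1]).
    ·  A  A  C  G  T  T  C  C  G  A
 ·  0  0  0  0  0  0  0  0  0  0  0
 A  0  1  1  1  1  1  1  1  1  1  1
 A  0  1  2  2  2  2  2  2  2  2  2
 T  0  1  2  2  2  3  3  3  3  3  3
 C  0  1  2  3  3  3  3  4  4  4  4
 G  0  1  2  3  4  4  4  4  4  5  5
 G  0  1  2  3  4  4  4  4  4  5  5
 T  0  1  2  3  4  5  5  5  5  5  5
 C  0  1  2  3  4  5  5  6  6  6  6
 A  0  1  2  3  4  5  5  6  6  6  7
 C  0  1  2  3  4  5  5  6  7  7  7
 T  0  1  2  3  4  5  6  6  7  7  7
 C  0  1  2  3  4  5  6  7  7  7  7
dp[12][10] = 7. One LCS (by backtracking along matches): AACGTCA.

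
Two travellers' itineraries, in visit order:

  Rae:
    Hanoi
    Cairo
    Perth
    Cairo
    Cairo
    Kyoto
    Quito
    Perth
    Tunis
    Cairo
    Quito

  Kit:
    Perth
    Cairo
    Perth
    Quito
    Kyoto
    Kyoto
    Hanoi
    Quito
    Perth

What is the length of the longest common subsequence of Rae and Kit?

5

Pick Cairo [2,2], Perth [3,3], Kyoto [6,6], Quito [7,8], Perth [8,9]; all 5 stops appear in both, in order. The LCS DP gives dp[11][9] = 5, so this is optimal.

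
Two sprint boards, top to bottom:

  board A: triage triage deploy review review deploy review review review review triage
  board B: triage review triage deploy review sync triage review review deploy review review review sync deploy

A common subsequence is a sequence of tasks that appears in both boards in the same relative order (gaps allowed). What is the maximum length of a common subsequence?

One common subsequence of length 9: triage at board A[1]=board B[1], then triage at board A[2]=board B[3], then deploy at board A[3]=board B[4], then review at board A[4]=board B[8], then review at board A[5]=board B[9], then deploy at board A[6]=board B[10], then review at board A[7]=board B[11], then review at board A[8]=board B[12], then review at board A[9]=board B[13]. Since dp[11][15] = 9, nothing longer is possible.

9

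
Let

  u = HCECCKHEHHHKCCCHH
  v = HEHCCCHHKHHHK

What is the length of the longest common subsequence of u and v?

Taking H (u #1, v #3), C (u #2, v #4), C (u #4, v #5), C (u #5, v #6), K (u #6, v #9), H (u #9, v #10), H (u #10, v #11), H (u #11, v #12), K (u #12, v #13) gives a common subsequence of length 9. The LCS DP gives dp[17][13] = 9, so this is optimal.

9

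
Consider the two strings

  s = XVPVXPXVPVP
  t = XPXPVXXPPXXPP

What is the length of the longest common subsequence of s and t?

8

Let dp[i][j] be the LCS length of the first i characters of s and the first j characters of t. dp[i][j] = dp[i-1][j-1]+1 when the i-th and j-th characters match, else max(dp[i-1][j], dp[i][j-1]).
    ·  X  P  X  P  V  X  X  P  P  X  X  P  P
 ·  0  0  0  0  0  0  0  0  0  0  0  0  0  0
 X  0  1  1  1  1  1  1  1  1  1  1  1  1  1
 V  0  1  1  1  1  2  2  2  2  2  2  2  2  2
 P  0  1  2  2  2  2  2  2  3  3  3  3  3  3
 V  0  1  2  2  2  3  3  3  3  3  3  3  3  3
 X  0  1  2  3  3  3  4  4  4  4  4  4  4  4
 P  0  1  2  3  4  4  4  4  5  5  5  5  5  5
 X  0  1  2  3  4  4  5  5  5  5  6  6  6  6
 V  0  1  2  3  4  5  5  5  5  5  6  6  6  6
 P  0  1  2  3  4  5  5  5  6  6  6  6  7  7
 V  0  1  2  3  4  5  5  5  6  6  6  6  7  7
 P  0  1  2  3  4  5  5  5  6  7  7  7  7  8
dp[11][13] = 8. One LCS (by backtracking along matches): XPVXPXPP.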